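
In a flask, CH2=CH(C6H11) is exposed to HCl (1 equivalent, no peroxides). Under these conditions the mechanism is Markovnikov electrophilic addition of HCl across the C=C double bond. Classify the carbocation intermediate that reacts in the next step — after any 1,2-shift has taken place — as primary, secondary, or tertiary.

Step 1: Electrophilic addition begins with the π(C=C) electrons forming a bond to the proton of HCl. Following Markovnikov's rule, the resulting cation is secondary. The H–Cl bond breaks heterolytically, releasing Cl⁻.
Step 2: A 1,2-hydride shift from the adjacent cyclohexyl carbon moves the positive charge from the secondary centre to an adjacent carbon, generating a more stable tertiary carbocation.
The cation rearranges from secondary to tertiary via a 1,2-hydride shift from the adjacent cyclohexyl carbon; the tertiary cation is what reacts next.

tertiary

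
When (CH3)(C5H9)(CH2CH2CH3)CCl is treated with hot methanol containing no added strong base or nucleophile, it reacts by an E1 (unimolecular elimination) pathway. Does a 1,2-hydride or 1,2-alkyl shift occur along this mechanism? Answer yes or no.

The first-formed carbocation is tertiary.
No single 1,2-shift to an adjacent carbon would produce a more-substituted cation than the one already present, so no rearrangement occurs.

no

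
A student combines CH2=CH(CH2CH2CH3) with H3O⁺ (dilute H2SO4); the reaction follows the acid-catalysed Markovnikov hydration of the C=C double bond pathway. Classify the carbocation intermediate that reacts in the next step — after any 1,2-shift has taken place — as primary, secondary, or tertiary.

secondary

Step 1: Electrophilic addition begins with the π(C=C) electrons forming a bond to the proton of H3O⁺. Following Markovnikov's rule, the resulting cation is secondary. H2O is released.
No single 1,2-shift to an adjacent carbon would give a more-substituted cation, so no rearrangement occurs.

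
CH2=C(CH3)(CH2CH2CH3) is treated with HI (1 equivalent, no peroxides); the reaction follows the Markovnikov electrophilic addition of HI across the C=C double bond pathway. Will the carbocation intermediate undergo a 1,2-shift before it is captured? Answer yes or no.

no

The first-formed carbocation is tertiary.
No single 1,2-shift to an adjacent carbon would produce a more-substituted cation than the one already present, so no rearrangement occurs.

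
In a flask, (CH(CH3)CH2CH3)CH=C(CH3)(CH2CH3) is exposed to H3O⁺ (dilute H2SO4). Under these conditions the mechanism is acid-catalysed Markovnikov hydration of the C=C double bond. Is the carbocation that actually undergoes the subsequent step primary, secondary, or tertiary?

Step 1: Electrophilic addition begins with the π(C=C) electrons forming a bond to the proton of H3O⁺. Following Markovnikov's rule, the resulting cation is tertiary. H2O is released.
No single 1,2-shift to an adjacent carbon would give a more-substituted cation, so no rearrangement occurs.

tertiary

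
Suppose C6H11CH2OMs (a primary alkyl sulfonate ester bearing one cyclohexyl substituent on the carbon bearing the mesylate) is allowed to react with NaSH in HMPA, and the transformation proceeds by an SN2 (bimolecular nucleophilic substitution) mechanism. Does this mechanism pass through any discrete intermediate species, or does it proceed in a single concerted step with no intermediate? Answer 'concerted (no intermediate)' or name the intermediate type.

concerted (no intermediate)

HS⁻ attacks the back face of the α-carbon while MsO⁻ departs with the C–O bonding pair — a single concerted displacement through a pentacoordinate transition state.
All bond changes occur in one transition state; no discrete intermediate is formed.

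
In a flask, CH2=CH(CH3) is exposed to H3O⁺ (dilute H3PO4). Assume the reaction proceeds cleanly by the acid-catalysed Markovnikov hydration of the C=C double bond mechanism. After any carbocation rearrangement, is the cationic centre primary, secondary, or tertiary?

secondary

Step 1: Protonation of the alkene by H3O⁺: the π bond acts as the nucleophile and picks up H⁺, giving the more stable (Markovnikov) secondary carbocation. H2O is released.
No single 1,2-shift to an adjacent carbon would give a more-substituted cation, so no rearrangement occurs.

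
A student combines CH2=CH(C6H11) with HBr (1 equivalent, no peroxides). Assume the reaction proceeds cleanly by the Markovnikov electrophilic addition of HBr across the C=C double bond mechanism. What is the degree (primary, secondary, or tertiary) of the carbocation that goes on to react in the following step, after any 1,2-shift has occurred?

tertiary

Step 1: The π electrons of the C=C bond attack a proton of HBr; Markovnikov addition places the new C–H on the less-substituted alkene carbon, so the positive charge ends up on the more-substituted carbon — a secondary carbocation. The H–Br bond breaks heterolytically, releasing Br⁻.
Step 2: Carbocation rearrangement: a 1,2-hydride shift from the adjacent cyclohexyl carbon converts the initially-formed secondary cation into the more stable tertiary cation.
The cation rearranges from secondary to tertiary via a 1,2-hydride shift from the adjacent cyclohexyl carbon; the tertiary cation is what reacts next.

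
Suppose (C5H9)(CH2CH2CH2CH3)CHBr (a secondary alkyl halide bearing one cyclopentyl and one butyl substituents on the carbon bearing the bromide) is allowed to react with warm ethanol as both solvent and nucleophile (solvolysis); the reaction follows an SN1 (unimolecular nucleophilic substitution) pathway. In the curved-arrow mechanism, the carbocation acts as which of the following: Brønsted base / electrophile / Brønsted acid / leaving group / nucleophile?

Step 3: Nucleophilic capture: the oxygen of CH3CH2OH bonds to the cationic carbon, producing an oxonium-ion intermediate.
The carbocation accepts an electron pair into an empty or π* orbital — it is the electrophile.

electrophile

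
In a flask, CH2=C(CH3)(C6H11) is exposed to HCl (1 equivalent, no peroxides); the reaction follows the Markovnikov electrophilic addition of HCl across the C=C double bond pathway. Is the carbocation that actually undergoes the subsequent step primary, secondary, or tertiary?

tertiary

Step 1: Protonation of the alkene by HCl: the π bond acts as the nucleophile and picks up H⁺, giving the more stable (Markovnikov) tertiary carbocation. The H–Cl bond breaks heterolytically, releasing Cl⁻.
No single 1,2-shift to an adjacent carbon would give a more-substituted cation, so no rearrangement occurs.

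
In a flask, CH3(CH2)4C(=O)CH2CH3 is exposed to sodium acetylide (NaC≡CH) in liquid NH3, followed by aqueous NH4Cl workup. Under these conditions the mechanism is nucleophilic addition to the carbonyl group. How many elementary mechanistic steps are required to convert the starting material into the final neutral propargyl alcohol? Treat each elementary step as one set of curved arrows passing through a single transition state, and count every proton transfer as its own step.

Step 1: Nucleophilic addition: HC≡C⁻ adds to the carbonyl carbon, pushing the π(C=O) electron pair onto oxygen and giving a tetrahedral alkoxide.
Step 2: On aqueous NH4Cl workup the alkoxide oxygen is protonated, giving a propargyl alcohol.
Total: 2 elementary steps.

2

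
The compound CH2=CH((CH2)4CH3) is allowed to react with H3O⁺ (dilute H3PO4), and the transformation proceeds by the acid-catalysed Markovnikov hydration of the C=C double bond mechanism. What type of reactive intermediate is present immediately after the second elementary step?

Step 1: Electrophilic addition begins with the π(C=C) electrons forming a bond to the proton of H3O⁺. Following Markovnikov's rule, the resulting cation is secondary. H2O is released.
Step 2: Water acts as the nucleophile: an oxygen lone pair bonds to the cationic carbon, giving an oxonium-ion intermediate.
After step 2 the species present is an oxonium ion.

oxonium ion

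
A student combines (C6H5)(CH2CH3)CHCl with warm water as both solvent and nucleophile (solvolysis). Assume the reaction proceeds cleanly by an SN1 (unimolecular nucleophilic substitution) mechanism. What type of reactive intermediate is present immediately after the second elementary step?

Step 1: Rate-determining heterolysis of the C–Cl bond gives Cl⁻ and a secondary carbocation.
Step 2: H2O donates an oxygen lone pair into the empty p orbital of the cation, giving a protonated alcohol (an oxonium ion).
After step 2 the species present is an oxonium ion.

oxonium ion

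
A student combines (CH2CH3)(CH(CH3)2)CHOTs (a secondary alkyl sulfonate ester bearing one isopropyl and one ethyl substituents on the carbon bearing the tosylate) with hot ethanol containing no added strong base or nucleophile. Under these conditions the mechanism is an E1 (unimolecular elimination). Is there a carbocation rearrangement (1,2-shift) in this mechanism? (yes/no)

yes

The first-formed carbocation is secondary.
The adjacent isopropyl carbon already bears 2 other carbon substituents and has a hydrogen to migrate; after a 1,2-hydride shift from that carbon the positive charge sits on a tertiary centre.
Tertiary is more stable than secondary, so the shift occurs.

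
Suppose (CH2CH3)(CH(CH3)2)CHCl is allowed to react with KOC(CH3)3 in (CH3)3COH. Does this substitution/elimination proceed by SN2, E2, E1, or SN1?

E2

Conditions: a strong/bulky base with a secondary substrate bearing a β-hydrogen.
These conditions are the textbook signature of the E2 pathway.
A strong (often hindered) base removes a β-H in concert with loss of the leaving group — bimolecular elimination.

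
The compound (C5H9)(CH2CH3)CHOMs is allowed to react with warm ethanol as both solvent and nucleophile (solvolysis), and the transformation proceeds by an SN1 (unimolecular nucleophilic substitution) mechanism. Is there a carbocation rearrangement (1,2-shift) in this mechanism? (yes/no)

yes

The first-formed carbocation is secondary.
The adjacent cyclopentyl carbon already bears 2 other carbon substituents and has a hydrogen to migrate; after a 1,2-hydride shift from that carbon the positive charge sits on a tertiary centre.
Tertiary is more stable than secondary, so the shift occurs.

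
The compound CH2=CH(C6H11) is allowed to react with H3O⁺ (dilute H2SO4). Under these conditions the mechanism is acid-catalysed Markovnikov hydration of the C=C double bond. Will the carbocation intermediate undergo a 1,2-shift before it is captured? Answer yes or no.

yes

The first-formed carbocation is secondary.
The adjacent cyclohexyl carbon already bears 2 other carbon substituents and has a hydrogen to migrate; after a 1,2-hydride shift from that carbon the positive charge sits on a tertiary centre.
Tertiary is more stable than secondary, so the shift occurs.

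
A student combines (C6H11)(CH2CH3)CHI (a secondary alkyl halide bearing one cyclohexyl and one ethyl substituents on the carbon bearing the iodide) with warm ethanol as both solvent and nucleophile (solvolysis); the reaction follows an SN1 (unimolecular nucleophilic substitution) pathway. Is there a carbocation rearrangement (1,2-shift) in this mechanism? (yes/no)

yes

The first-formed carbocation is secondary.
The adjacent cyclohexyl carbon already bears 2 other carbon substituents and has a hydrogen to migrate; after a 1,2-hydride shift from that carbon the positive charge sits on a tertiary centre.
Tertiary is more stable than secondary, so the shift occurs.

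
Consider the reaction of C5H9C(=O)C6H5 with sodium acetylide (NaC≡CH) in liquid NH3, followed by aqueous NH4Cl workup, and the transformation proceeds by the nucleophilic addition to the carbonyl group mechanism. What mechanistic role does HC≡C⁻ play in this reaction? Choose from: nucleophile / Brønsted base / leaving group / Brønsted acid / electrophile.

nucleophile

Step 1: A lone pair / filled orbital on HC≡C⁻ attacks the electrophilic carbonyl carbon; the π(C=O) electrons shift onto oxygen, producing a tetrahedral alkoxide intermediate.
HC≡C⁻ donates an electron pair to form a new σ-bond to carbon — it is the nucleophile.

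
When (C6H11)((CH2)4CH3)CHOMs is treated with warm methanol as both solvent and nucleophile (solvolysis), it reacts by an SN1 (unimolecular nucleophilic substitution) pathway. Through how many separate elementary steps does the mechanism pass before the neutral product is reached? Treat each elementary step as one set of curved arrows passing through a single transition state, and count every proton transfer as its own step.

Step 1: Ionisation: the C–O σ-bond cleaves heterolytically; both bonding electrons depart with MsO⁻, leaving a secondary carbocation at the α-carbon.
Step 2: Carbocation rearrangement: a 1,2-hydride shift from the adjacent cyclohexyl carbon converts the initially-formed secondary cation into the more stable tertiary cation.
Step 3: Nucleophilic capture: the oxygen of CH3OH bonds to the cationic carbon, producing an oxonium-ion intermediate.
Step 4: Deprotonation of the oxonium oxygen by solvent methanol yields the neutral ether.
Total: 4 elementary steps.

4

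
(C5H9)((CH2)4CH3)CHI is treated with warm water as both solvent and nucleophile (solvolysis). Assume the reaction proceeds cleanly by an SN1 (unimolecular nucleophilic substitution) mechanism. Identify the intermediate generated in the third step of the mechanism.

oxonium ion

Step 1: Unassisted departure of I⁻ (taking the C–I bonding pair) generates a secondary carbocation.
Step 2: A 1,2-hydride shift from the adjacent cyclopentyl carbon moves the positive charge from the secondary centre to an adjacent carbon, generating a more stable tertiary carbocation.
Step 3: A lone pair on the oxygen of H2O attacks the carbocation, forming a new C–O σ-bond and an oxonium ion.
After step 3 the species present is an oxonium ion.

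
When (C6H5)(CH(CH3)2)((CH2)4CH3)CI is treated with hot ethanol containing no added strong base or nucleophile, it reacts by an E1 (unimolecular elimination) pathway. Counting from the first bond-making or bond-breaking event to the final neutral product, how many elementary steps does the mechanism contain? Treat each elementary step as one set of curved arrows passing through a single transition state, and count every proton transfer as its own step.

Step 1: The C–I bond breaks with both electrons going to the iodide; I⁻ leaves and a tertiary carbocation remains.
(No 1,2-shift: no single shift to an adjacent carbon would give a more stable cation.)
Step 2: An ethanol molecule (solvent) deprotonates a β-carbon; as the C–H bond breaks, those electrons form the new alkene π bond.
Total: 2 elementary steps.

2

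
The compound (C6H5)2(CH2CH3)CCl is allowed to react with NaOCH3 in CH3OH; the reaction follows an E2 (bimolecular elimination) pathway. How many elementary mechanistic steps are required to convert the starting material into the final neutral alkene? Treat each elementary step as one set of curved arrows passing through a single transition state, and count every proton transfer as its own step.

Step 1: Concerted anti-periplanar elimination: CH3O⁻ abstracts a β-H while Cl⁻ leaves, and the C–H electrons become the new C=C π bond — all in a single transition state.
Total: 1 elementary step.

1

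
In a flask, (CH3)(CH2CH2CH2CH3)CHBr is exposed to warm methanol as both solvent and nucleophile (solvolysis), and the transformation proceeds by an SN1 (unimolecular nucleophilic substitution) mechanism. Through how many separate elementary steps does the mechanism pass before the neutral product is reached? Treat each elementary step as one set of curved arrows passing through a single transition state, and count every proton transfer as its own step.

Step 1: The C–Br bond breaks with both electrons going to the bromide; Br⁻ leaves and a secondary carbocation remains.
(No 1,2-shift: no single shift to an adjacent carbon would give a more stable cation.)
Step 2: Nucleophilic capture: the oxygen of CH3OH bonds to the cationic carbon, producing an oxonium-ion intermediate.
Step 3: A second solvent molecule removes the proton on oxygen, giving the neutral ether product.
Total: 3 elementary steps.

3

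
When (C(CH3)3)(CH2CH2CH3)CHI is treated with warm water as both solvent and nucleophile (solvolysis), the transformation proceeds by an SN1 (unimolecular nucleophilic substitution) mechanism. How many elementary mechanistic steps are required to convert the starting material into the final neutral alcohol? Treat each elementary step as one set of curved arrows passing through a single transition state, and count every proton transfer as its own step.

Step 1: The C–I bond breaks with both electrons going to the iodide; I⁻ leaves and a secondary carbocation remains.
Step 2: A 1,2-methyl shift from the adjacent tert-butyl carbon moves the positive charge from the secondary centre to an adjacent carbon, generating a more stable tertiary carbocation.
Step 3: A lone pair on the oxygen of H2O attacks the carbocation, forming a new C–O σ-bond and an oxonium ion.
Step 4: Deprotonation of the oxonium oxygen by solvent water yields the neutral alcohol.
Total: 4 elementary steps.

4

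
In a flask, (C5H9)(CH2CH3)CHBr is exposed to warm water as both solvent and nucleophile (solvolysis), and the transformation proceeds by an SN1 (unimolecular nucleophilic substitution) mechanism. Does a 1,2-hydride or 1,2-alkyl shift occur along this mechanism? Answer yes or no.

The first-formed carbocation is secondary.
The adjacent cyclopentyl carbon already bears 2 other carbon substituents and has a hydrogen to migrate; after a 1,2-hydride shift from that carbon the positive charge sits on a tertiary centre.
Tertiary is more stable than secondary, so the shift occurs.

yes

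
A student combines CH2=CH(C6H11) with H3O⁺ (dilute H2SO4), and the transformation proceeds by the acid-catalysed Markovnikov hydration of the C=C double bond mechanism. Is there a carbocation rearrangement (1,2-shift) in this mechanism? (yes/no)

The first-formed carbocation is secondary.
The adjacent cyclohexyl carbon already bears 2 other carbon substituents and has a hydrogen to migrate; after a 1,2-hydride shift from that carbon the positive charge sits on a tertiary centre.
Tertiary is more stable than secondary, so the shift occurs.

yes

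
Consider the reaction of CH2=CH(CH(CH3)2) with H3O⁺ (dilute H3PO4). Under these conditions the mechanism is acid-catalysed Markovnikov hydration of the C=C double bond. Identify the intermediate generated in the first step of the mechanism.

secondary carbocation

Step 1: Protonation of the alkene by H3O⁺: the π bond acts as the nucleophile and picks up H⁺, giving the more stable (Markovnikov) secondary carbocation. H2O is released.
After step 1 the species present is a secondary carbocation.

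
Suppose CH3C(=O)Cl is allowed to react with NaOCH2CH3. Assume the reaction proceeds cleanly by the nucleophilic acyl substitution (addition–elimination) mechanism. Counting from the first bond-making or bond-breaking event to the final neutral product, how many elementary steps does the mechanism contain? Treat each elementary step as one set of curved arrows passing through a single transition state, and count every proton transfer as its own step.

Step 1: A lone pair on the O of CH3CH2O⁻ attacks the electrophilic acyl carbon; the π(C=O) electrons move onto oxygen, giving a tetrahedral intermediate.
Step 2: Collapse of the tetrahedral intermediate: the alkoxide oxygen pushes its lone pair back to re-form C=O while Cl⁻ leaves.
Total: 2 elementary steps.

2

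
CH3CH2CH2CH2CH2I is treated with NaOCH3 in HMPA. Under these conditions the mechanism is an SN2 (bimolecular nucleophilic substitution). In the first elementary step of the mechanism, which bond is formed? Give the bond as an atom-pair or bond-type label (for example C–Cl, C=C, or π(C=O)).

C–O

Step 1: Backside attack by CH3O⁻ on the carbon bearing the iodide: the new C–O bond forms as the C–I bond breaks, with Walden inversion at carbon.
The bond formed in this step is the C–O bond.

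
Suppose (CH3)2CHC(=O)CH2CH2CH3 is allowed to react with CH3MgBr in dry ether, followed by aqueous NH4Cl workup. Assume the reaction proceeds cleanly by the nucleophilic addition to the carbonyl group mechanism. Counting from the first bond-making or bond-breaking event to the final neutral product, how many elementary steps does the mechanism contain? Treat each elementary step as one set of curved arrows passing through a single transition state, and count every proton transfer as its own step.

2

Step 1: A lone pair / filled orbital on the carbanion-like carbon of CH3MgBr attacks the electrophilic carbonyl carbon; the π(C=O) electrons shift onto oxygen, producing a tetrahedral alkoxide intermediate.
Step 2: Protonation of the alkoxide by aqueous NH4Cl workup furnishes an alcohol.
Total: 2 elementary steps.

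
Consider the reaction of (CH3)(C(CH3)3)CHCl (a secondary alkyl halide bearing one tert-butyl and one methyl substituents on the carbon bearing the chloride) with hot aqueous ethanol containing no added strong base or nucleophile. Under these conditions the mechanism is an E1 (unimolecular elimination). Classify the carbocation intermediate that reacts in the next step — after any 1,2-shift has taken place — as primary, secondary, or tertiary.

tertiary

Step 1: Rate-determining heterolysis of the C–Cl bond gives Cl⁻ and a secondary carbocation.
Step 2: A methyl group with its bonding pair migrates from the adjacent tert-butyl carbon to the cationic centre — a 1,2-methyl shift — upgrading the secondary cation to a tertiary one.
The cation rearranges from secondary to tertiary via a 1,2-methyl shift from the adjacent tert-butyl carbon; the tertiary cation is what reacts next.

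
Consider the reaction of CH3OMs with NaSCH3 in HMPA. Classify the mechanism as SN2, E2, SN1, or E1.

SN2

Conditions: a methyl substrate with a strong nucleophile in the polar aprotic solvent HMPA.
These conditions are the textbook signature of the SN2 pathway.
An unhindered substrate with a strong nucleophile in a polar aprotic solvent favours one-step backside displacement.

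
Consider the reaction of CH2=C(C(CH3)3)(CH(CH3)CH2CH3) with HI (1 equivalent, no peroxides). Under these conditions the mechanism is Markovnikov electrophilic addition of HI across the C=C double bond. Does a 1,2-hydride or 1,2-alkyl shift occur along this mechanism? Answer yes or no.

no

The first-formed carbocation is tertiary.
No single 1,2-shift to an adjacent carbon would produce a more-substituted cation than the one already present, so no rearrangement occurs.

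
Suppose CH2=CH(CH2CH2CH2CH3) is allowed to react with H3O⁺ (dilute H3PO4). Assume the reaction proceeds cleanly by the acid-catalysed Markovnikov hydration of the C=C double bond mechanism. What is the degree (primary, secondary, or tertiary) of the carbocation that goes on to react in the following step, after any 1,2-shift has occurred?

secondary

Step 1: Electrophilic addition begins with the π(C=C) electrons forming a bond to the proton of H3O⁺. Following Markovnikov's rule, the resulting cation is secondary. H2O is released.
No single 1,2-shift to an adjacent carbon would give a more-substituted cation, so no rearrangement occurs.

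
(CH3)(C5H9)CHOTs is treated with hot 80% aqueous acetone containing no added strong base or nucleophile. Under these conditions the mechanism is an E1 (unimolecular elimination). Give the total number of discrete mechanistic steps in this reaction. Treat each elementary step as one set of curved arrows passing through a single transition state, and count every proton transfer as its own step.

3

Step 1: Unassisted departure of TsO⁻ (taking the C–O bonding pair) generates a secondary carbocation.
Step 2: Carbocation rearrangement: a 1,2-hydride shift from the adjacent cyclopentyl carbon converts the initially-formed secondary cation into the more stable tertiary cation.
Step 3: A weak base (a water molecule from the solvent) removes a proton from a carbon adjacent to the cationic centre; the electrons of that C–H bond become the new π(C=C) bond, giving the alkene.
Total: 3 elementary steps.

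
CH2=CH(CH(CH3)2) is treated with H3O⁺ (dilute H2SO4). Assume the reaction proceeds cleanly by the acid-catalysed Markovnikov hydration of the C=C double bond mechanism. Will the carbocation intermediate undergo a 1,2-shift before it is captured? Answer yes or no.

The first-formed carbocation is secondary.
The adjacent isopropyl carbon already bears 2 other carbon substituents and has a hydrogen to migrate; after a 1,2-hydride shift from that carbon the positive charge sits on a tertiary centre.
Tertiary is more stable than secondary, so the shift occurs.

yes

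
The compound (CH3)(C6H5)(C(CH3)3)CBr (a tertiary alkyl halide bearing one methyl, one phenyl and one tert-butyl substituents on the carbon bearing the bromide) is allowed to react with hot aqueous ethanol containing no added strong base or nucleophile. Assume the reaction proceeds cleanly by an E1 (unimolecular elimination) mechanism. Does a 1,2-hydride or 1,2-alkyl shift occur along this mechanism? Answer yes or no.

no

The first-formed carbocation is tertiary.
No single 1,2-shift to an adjacent carbon would produce a more-substituted cation than the one already present, so no rearrangement occurs.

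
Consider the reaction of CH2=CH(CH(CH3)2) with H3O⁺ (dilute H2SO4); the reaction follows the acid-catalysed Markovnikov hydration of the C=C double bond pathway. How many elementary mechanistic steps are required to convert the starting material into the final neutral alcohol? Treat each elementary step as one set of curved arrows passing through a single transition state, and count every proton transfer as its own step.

4

Step 1: Electrophilic addition begins with the π(C=C) electrons forming a bond to the proton of H3O⁺. Following Markovnikov's rule, the resulting cation is secondary. H2O is released.
Step 2: Carbocation rearrangement: a 1,2-hydride shift from the adjacent isopropyl carbon converts the initially-formed secondary cation into the more stable tertiary cation.
Step 3: A lone pair on the oxygen of H2O attacks the carbocation, forming a C–O bond and an oxonium ion (a protonated alcohol).
Step 4: Deprotonation of the oxonium ion by a water molecule delivers the neutral alcohol and regenerates the acid catalyst.
Total: 4 elementary steps.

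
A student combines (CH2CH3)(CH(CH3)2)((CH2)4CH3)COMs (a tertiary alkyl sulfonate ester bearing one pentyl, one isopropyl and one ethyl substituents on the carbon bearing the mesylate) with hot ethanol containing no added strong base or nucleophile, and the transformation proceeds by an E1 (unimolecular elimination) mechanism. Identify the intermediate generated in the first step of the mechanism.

tertiary carbocation

Step 1: Rate-determining heterolysis of the C–O bond gives MsO⁻ and a tertiary carbocation.
After step 1 the species present is a tertiary carbocation.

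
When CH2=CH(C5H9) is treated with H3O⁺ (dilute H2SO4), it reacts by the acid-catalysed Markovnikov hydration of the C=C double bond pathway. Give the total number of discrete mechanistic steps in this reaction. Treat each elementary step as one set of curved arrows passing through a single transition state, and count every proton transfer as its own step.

Step 1: Electrophilic addition begins with the π(C=C) electrons forming a bond to the proton of H3O⁺. Following Markovnikov's rule, the resulting cation is secondary. H2O is released.
Step 2: Carbocation rearrangement: a 1,2-hydride shift from the adjacent cyclopentyl carbon converts the initially-formed secondary cation into the more stable tertiary cation.
Step 3: Nucleophilic capture of the cation by H2O produces the protonated alcohol (an oxonium ion).
Step 4: H2O removes a proton from the oxonium oxygen, regenerating H3O⁺ and giving the neutral alcohol.
Total: 4 elementary steps.

4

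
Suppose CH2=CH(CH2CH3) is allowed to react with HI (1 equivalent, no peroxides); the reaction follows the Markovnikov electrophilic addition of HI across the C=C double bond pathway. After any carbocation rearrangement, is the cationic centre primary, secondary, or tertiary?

Step 1: The π electrons of the C=C bond attack a proton of HI; Markovnikov addition places the new C–H on the less-substituted alkene carbon, so the positive charge ends up on the more-substituted carbon — a secondary carbocation. The H–I bond breaks heterolytically, releasing I⁻.
No single 1,2-shift to an adjacent carbon would give a more-substituted cation, so no rearrangement occurs.

secondary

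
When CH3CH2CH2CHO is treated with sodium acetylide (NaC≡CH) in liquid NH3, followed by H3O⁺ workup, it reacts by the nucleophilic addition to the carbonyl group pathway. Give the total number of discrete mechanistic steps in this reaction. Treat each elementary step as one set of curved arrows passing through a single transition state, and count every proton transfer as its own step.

Step 1: Nucleophilic addition: HC≡C⁻ adds to the carbonyl carbon, pushing the π(C=O) electron pair onto oxygen and giving a tetrahedral alkoxide.
Step 2: On H3O⁺ workup the alkoxide oxygen is protonated, giving a propargyl alcohol.
Total: 2 elementary steps.

2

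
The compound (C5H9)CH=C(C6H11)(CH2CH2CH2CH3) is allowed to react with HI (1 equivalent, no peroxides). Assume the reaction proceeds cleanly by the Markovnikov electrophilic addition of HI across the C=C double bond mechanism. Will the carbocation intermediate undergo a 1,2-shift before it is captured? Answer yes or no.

no

The first-formed carbocation is tertiary.
No single 1,2-shift to an adjacent carbon would produce a more-substituted cation than the one already present, so no rearrangement occurs.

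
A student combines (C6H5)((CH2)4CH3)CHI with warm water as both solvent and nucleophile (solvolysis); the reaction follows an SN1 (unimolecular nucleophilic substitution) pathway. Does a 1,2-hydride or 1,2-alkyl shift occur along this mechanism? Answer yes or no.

no

The first-formed carbocation is secondary.
No single 1,2-shift to an adjacent carbon would produce a more-substituted cation than the one already present, so no rearrangement occurs.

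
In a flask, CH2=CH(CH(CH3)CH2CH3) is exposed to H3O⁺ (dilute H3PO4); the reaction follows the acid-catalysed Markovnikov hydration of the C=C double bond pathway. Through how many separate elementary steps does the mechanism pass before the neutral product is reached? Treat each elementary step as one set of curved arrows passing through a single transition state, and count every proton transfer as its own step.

4

Step 1: Protonation of the alkene by H3O⁺: the π bond acts as the nucleophile and picks up H⁺, giving the more stable (Markovnikov) secondary carbocation. H2O is released.
Step 2: Carbocation rearrangement: a 1,2-hydride shift from the adjacent sec-butyl carbon converts the initially-formed secondary cation into the more stable tertiary cation.
Step 3: Water acts as the nucleophile: an oxygen lone pair bonds to the cationic carbon, giving an oxonium-ion intermediate.
Step 4: Proton transfer from the O–H of the oxonium ion to H2O completes the catalytic cycle and yields the alcohol.
Total: 4 elementary steps.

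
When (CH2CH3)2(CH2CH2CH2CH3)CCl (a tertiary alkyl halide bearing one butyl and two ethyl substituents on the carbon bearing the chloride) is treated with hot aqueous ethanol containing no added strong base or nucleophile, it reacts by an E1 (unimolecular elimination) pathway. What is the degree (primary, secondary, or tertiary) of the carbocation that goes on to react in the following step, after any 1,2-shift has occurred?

tertiary

Step 1: Ionisation: the C–Cl σ-bond cleaves heterolytically; both bonding electrons depart with Cl⁻, leaving a tertiary carbocation at the α-carbon.
No single 1,2-shift to an adjacent carbon would give a more-substituted cation, so no rearrangement occurs.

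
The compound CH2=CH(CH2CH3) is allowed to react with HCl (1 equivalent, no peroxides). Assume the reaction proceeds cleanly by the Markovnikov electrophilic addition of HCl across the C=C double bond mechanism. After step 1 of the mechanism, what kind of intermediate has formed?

secondary carbocation

Step 1: Electrophilic addition begins with the π(C=C) electrons forming a bond to the proton of HCl. Following Markovnikov's rule, the resulting cation is secondary. The H–Cl bond breaks heterolytically, releasing Cl⁻.
After step 1 the species present is a secondary carbocation.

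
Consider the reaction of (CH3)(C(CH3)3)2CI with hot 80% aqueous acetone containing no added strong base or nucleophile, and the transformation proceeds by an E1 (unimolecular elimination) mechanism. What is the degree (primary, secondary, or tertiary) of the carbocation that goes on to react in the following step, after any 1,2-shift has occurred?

tertiary

Step 1: Ionisation: the C–I σ-bond cleaves heterolytically; both bonding electrons depart with I⁻, leaving a tertiary carbocation at the α-carbon.
No single 1,2-shift to an adjacent carbon would give a more-substituted cation, so no rearrangement occurs.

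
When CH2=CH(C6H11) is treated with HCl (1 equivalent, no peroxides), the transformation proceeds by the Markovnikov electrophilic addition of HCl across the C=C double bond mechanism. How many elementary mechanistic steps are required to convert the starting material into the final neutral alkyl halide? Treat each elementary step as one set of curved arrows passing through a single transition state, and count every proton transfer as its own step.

3

Step 1: Protonation of the alkene by HCl: the π bond acts as the nucleophile and picks up H⁺, giving the more stable (Markovnikov) secondary carbocation. The H–Cl bond breaks heterolytically, releasing Cl⁻.
Step 2: A hydride (H with its bonding pair) migrates from the adjacent cyclohexyl carbon to the cationic centre — a 1,2-hydride shift — upgrading the secondary cation to a tertiary one.
Step 3: Nucleophilic attack by Cl⁻ on the carbocation completes the addition, giving R–Cl.
Total: 3 elementary steps.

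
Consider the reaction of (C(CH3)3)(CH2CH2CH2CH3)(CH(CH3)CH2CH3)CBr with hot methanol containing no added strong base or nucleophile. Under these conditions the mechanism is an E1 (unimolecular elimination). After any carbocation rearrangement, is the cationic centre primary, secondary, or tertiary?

Step 1: The C–Br bond breaks with both electrons going to the bromide; Br⁻ leaves and a tertiary carbocation remains.
No single 1,2-shift to an adjacent carbon would give a more-substituted cation, so no rearrangement occurs.

tertiary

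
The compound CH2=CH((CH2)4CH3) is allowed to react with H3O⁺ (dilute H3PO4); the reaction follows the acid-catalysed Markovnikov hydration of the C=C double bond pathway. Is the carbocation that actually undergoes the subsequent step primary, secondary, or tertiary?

Step 1: Protonation of the alkene by H3O⁺: the π bond acts as the nucleophile and picks up H⁺, giving the more stable (Markovnikov) secondary carbocation. H2O is released.
No single 1,2-shift to an adjacent carbon would give a more-substituted cation, so no rearrangement occurs.

secondary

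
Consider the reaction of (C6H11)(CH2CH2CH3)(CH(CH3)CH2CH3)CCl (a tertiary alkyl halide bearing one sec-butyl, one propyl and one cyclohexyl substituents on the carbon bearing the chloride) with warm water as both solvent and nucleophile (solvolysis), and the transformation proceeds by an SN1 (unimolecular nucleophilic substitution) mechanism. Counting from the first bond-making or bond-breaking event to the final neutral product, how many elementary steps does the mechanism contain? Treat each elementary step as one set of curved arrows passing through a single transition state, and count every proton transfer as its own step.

Step 1: Unassisted departure of Cl⁻ (taking the C–Cl bonding pair) generates a tertiary carbocation.
(No 1,2-shift: no single shift to an adjacent carbon would give a more stable cation.)
Step 2: A lone pair on the oxygen of H2O attacks the carbocation, forming a new C–O σ-bond and an oxonium ion.
Step 3: Deprotonation of the oxonium oxygen by solvent water yields the neutral alcohol.
Total: 3 elementary steps.

3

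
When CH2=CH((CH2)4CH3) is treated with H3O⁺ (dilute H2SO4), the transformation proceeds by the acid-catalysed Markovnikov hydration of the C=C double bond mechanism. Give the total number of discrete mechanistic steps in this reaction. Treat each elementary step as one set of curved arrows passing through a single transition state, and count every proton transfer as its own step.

3

Step 1: Electrophilic addition begins with the π(C=C) electrons forming a bond to the proton of H3O⁺. Following Markovnikov's rule, the resulting cation is secondary. H2O is released.
(No 1,2-shift: no single shift to an adjacent carbon would give a more stable cation.)
Step 2: A lone pair on the oxygen of H2O attacks the carbocation, forming a C–O bond and an oxonium ion (a protonated alcohol).
Step 3: Proton transfer from the O–H of the oxonium ion to H2O completes the catalytic cycle and yields the alcohol.
Total: 3 elementary steps.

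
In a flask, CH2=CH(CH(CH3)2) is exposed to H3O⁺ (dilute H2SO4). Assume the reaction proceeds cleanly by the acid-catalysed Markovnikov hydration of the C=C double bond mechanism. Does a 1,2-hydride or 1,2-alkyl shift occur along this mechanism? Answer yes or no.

yes

The first-formed carbocation is secondary.
The adjacent isopropyl carbon already bears 2 other carbon substituents and has a hydrogen to migrate; after a 1,2-hydride shift from that carbon the positive charge sits on a tertiary centre.
Tertiary is more stable than secondary, so the shift occurs.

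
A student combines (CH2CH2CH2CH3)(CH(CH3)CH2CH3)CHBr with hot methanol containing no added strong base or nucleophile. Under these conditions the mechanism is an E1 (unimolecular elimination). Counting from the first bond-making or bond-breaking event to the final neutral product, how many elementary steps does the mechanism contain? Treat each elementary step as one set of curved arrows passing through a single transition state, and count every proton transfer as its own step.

Step 1: Rate-determining heterolysis of the C–Br bond gives Br⁻ and a secondary carbocation.
Step 2: A hydride (H with its bonding pair) migrates from the adjacent sec-butyl carbon to the cationic centre — a 1,2-hydride shift — upgrading the secondary cation to a tertiary one.
Step 3: Loss of a β-proton to a methanol molecule of the solvent: the C–H bonding pair collapses toward the cationic carbon to form the C=C π bond, yielding the alkene.
Total: 3 elementary steps.

3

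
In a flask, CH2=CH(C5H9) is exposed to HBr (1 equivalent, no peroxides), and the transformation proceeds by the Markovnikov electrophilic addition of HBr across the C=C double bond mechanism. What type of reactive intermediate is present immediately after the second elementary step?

Step 1: Electrophilic addition begins with the π(C=C) electrons forming a bond to the proton of HBr. Following Markovnikov's rule, the resulting cation is secondary. The H–Br bond breaks heterolytically, releasing Br⁻.
Step 2: Carbocation rearrangement: a 1,2-hydride shift from the adjacent cyclopentyl carbon converts the initially-formed secondary cation into the more stable tertiary cation.
After step 2 the species present is a tertiary carbocation.

tertiary carbocation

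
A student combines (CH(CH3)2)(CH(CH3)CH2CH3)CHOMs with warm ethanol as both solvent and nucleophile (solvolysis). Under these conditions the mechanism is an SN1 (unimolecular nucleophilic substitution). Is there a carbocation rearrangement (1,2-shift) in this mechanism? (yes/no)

yes

The first-formed carbocation is secondary.
The adjacent isopropyl carbon already bears 2 other carbon substituents and has a hydrogen to migrate; after a 1,2-hydride shift from that carbon the positive charge sits on a tertiary centre.
Tertiary is more stable than secondary, so the shift occurs.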